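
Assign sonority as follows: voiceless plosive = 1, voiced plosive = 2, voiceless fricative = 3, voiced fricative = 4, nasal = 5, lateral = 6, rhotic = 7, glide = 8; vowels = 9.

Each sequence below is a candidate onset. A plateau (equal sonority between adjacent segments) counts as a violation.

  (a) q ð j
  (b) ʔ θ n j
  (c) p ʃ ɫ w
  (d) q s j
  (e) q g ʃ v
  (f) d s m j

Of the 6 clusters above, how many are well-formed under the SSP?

(a) q ð j: profile 1-4-8 — obeys.
(b) ʔ θ n j: profile 1-3-5-8 — obeys.
(c) p ʃ ɫ w: profile 1-3-6-8 — obeys.
(d) q s j: profile 1-3-8 — obeys.
(e) q g ʃ v: profile 1-2-3-4 — obeys.
(f) d s m j: profile 2-3-5-8 — obeys.

6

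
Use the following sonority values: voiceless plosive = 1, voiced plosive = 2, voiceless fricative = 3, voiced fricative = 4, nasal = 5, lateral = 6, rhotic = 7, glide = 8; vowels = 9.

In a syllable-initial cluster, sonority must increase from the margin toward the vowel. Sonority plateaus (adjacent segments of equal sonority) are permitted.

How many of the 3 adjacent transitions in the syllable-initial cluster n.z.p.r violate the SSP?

/n/ — nasal, sonority 5.
/z/ — voiced fricative, sonority 4.
/p/ — voiceless plosive, sonority 1.
/r/ — rhotic, sonority 7.
/n/→/z/: 5→4 (does not rise) — violation.
/z/→/p/: 4→1 (does not rise) — violation.
/p/→/r/: 1→7 (rises) — ok.

2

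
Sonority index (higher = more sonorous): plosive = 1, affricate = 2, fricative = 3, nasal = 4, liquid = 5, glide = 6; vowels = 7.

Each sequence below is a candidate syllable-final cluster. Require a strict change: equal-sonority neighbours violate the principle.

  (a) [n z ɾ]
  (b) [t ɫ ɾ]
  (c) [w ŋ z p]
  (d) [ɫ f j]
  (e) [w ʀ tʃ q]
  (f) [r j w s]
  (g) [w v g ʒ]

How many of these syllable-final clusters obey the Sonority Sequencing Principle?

2

(a) 4-3-5 → violates
(b) 1-5-5 → violates
(c) 6-4-3-1 → obeys
(d) 5-3-6 → violates
(e) 6-5-2-1 → obeys
(f) 5-6-6-3 → violates
(g) 6-3-1-3 → violates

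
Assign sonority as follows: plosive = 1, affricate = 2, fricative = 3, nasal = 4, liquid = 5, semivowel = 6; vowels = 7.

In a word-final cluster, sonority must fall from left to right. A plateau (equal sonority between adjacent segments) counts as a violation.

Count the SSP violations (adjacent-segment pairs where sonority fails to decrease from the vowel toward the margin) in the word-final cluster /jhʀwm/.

2

/j/ — semivowel, sonority 6.
/h/ — fricative, sonority 3.
/ʀ/ — liquid, sonority 5.
/w/ — semivowel, sonority 6.
/m/ — nasal, sonority 4.
/j/→/h/: 6→3 (falls) — ok.
/h/→/ʀ/: 3→5 (does not fall) — violation.
/ʀ/→/w/: 5→6 (does not fall) — violation.
/w/→/m/: 6→4 (falls) — ok.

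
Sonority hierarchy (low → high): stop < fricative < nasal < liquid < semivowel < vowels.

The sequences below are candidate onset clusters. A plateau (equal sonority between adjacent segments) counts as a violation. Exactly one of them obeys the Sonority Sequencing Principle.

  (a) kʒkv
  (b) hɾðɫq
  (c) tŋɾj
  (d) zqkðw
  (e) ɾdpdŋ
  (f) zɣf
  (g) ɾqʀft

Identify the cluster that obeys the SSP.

c

(a) 1-2-1-2 → violates
(b) 2-4-2-4-1 → violates
(c) 1-3-4-5 → obeys
(d) 2-1-1-2-5 → violates
(e) 4-1-1-1-3 → violates
(f) 2-2-2 → violates
(g) 4-1-4-2-1 → violates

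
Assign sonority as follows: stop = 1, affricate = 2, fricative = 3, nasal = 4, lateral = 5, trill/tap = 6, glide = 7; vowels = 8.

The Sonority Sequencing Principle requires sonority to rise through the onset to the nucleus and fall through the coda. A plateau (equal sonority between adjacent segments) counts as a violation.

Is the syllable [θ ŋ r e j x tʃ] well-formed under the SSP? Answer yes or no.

Onset: /θ/ is a fricative (sonority 3), /ŋ/ is a nasal (sonority 4), /r/ is a trill/tap (sonority 6); then the nucleus /e/ (sonority 8).
Onset profile 3-4-6-8 — rises to the nucleus.
Coda: /j/ is a glide (sonority 7), /x/ is a fricative (sonority 3), /tʃ/ is an affricate (sonority 2).
Coda profile 8-7-3-2 — falls from the nucleus.

yes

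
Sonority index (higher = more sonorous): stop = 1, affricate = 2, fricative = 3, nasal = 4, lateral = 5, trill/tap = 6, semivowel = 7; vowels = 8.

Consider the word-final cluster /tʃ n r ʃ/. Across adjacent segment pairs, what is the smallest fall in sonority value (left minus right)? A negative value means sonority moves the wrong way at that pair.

-2

/tʃ/ is an affricate (sonority 2).
/n/ is a nasal (sonority 4).
/r/ is a trill/tap (sonority 6).
/ʃ/ is a fricative (sonority 3).
/tʃ/→/n/: change -2.
/n/→/r/: change -2.
/r/→/ʃ/: change +3.
Minimum = -2.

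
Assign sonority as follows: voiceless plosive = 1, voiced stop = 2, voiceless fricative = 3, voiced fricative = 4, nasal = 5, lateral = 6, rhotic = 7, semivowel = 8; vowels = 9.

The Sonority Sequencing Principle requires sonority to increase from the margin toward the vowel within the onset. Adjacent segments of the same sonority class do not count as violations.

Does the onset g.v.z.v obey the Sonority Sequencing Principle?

/g/: voiced stop = 2.
/v/: voiced fricative = 4.
/z/: voiced fricative = 4.
/v/: voiced fricative = 4.
The profile 2-4-4-4 is non-decreasing (plateaus allowed), so the onset satisfies the SSP.

yes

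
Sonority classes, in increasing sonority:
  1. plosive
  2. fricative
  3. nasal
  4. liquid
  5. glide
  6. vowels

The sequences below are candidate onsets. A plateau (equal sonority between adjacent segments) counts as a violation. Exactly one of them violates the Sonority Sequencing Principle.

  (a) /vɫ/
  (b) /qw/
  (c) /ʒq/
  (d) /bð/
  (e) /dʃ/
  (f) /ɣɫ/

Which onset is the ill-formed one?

c

(a) sonority 2-4: well-formed.
(b) sonority 1-5: well-formed.
(c) sonority 2-1: ill-formed.
(d) sonority 1-2: well-formed.
(e) sonority 1-2: well-formed.
(f) sonority 2-4: well-formed.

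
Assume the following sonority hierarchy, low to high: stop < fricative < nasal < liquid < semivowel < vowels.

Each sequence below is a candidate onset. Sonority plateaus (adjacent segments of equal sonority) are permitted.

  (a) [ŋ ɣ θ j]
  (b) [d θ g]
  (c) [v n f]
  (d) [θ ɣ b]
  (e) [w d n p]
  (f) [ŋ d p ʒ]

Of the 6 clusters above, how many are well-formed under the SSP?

(a) sonority 3-2-2-5: ill-formed.
(b) sonority 1-2-1: ill-formed.
(c) sonority 2-3-2: ill-formed.
(d) sonority 2-2-1: ill-formed.
(e) sonority 5-1-3-1: ill-formed.
(f) sonority 3-1-1-2: ill-formed.

0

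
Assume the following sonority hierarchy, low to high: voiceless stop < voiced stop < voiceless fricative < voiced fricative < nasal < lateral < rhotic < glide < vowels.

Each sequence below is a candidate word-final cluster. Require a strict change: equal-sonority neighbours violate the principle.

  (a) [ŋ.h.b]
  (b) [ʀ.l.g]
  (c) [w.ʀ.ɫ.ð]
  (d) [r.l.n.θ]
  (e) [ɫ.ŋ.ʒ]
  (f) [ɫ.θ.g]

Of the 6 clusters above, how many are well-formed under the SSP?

(a) sonority 5-3-2: well-formed.
(b) sonority 7-6-2: well-formed.
(c) sonority 8-7-6-4: well-formed.
(d) sonority 7-6-5-3: well-formed.
(e) sonority 6-5-4: well-formed.
(f) sonority 6-3-2: well-formed.

6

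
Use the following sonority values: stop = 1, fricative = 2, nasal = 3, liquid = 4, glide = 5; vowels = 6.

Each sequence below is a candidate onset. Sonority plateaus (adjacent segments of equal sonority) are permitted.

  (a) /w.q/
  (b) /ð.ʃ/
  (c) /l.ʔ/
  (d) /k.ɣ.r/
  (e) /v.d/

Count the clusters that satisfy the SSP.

(a) sonority 5-1: ill-formed.
(b) sonority 2-2: well-formed.
(c) sonority 4-1: ill-formed.
(d) sonority 1-2-4: well-formed.
(e) sonority 2-1: ill-formed.

2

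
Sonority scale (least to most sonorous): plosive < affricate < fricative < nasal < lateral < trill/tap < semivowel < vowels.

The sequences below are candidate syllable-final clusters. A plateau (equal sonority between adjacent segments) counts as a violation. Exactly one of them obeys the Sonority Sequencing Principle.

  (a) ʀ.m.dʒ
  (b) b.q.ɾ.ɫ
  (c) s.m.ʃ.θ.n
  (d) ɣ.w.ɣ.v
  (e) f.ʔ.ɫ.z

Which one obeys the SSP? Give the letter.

(a) sonority 6-4-2: well-formed.
(b) sonority 1-1-6-5: ill-formed.
(c) sonority 3-4-3-3-4: ill-formed.
(d) sonority 3-7-3-3: ill-formed.
(e) sonority 3-1-5-3: ill-formed.

a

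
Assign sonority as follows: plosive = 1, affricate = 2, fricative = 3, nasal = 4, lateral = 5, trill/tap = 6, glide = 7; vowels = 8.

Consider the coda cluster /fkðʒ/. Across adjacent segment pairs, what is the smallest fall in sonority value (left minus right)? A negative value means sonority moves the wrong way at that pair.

/f/: fricative = 3.
/k/: plosive = 1.
/ð/: fricative = 3.
/ʒ/: fricative = 3.
/f/→/k/: change +2.
/k/→/ð/: change -2.
/ð/→/ʒ/: change +0.
Minimum = -2.

-2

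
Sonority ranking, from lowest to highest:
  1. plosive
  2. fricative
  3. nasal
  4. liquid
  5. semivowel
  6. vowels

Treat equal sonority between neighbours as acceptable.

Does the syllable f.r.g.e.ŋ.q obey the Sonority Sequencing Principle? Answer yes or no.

no

Onset: /f/ is a fricative (sonority 2), /r/ is a liquid (sonority 4), /g/ is a plosive (sonority 1); then the nucleus /e/ (sonority 6).
Onset profile 2-4-1-6 — does not rise throughout.
Coda: /ŋ/ is a nasal (sonority 3), /q/ is a plosive (sonority 1).
Coda profile 6-3-1 — falls from the nucleus.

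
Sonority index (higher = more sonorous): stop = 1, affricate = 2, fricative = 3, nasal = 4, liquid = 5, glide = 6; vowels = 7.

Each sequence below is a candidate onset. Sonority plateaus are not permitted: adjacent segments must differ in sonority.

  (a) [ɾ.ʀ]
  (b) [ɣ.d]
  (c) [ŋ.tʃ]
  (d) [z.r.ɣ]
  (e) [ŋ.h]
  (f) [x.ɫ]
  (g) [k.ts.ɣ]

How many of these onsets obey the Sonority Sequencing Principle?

2

(a) [ɾ.ʀ]: profile 5-5 — violates.
(b) [ɣ.d]: profile 3-1 — violates.
(c) [ŋ.tʃ]: profile 4-2 — violates.
(d) [z.r.ɣ]: profile 3-5-3 — violates.
(e) [ŋ.h]: profile 4-3 — violates.
(f) [x.ɫ]: profile 3-5 — obeys.
(g) [k.ts.ɣ]: profile 1-2-3 — obeys.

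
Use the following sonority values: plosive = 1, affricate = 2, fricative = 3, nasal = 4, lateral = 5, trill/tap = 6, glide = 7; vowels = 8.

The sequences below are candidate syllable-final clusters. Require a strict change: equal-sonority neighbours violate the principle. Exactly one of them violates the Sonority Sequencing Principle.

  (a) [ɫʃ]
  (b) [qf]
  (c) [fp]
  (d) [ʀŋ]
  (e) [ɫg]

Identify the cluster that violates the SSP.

(a) 5-3 → obeys
(b) 1-3 → violates
(c) 3-1 → obeys
(d) 6-4 → obeys
(e) 5-1 → obeys

b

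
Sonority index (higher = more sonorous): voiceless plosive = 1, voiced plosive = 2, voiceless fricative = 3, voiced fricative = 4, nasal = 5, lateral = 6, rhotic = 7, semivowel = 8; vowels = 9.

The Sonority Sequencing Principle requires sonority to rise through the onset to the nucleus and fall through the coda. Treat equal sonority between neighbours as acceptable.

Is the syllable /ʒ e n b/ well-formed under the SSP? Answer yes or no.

Onset: /ʒ/ is a voiced fricative (sonority 4); then the nucleus /e/ (sonority 9).
Onset profile 4-9 — rises to the nucleus.
Coda: /n/ is a nasal (sonority 5), /b/ is a voiced plosive (sonority 2).
Coda profile 9-5-2 — falls from the nucleus.

yes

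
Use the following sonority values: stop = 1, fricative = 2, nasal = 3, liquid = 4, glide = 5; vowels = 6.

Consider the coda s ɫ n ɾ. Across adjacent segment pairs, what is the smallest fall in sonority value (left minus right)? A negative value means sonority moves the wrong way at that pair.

-2

/s/ is a fricative (sonority 2).
/ɫ/ is a liquid (sonority 4).
/n/ is a nasal (sonority 3).
/ɾ/ is a liquid (sonority 4).
/s/→/ɫ/: change -2.
/ɫ/→/n/: change +1.
/n/→/ɾ/: change -1.
Minimum = -2.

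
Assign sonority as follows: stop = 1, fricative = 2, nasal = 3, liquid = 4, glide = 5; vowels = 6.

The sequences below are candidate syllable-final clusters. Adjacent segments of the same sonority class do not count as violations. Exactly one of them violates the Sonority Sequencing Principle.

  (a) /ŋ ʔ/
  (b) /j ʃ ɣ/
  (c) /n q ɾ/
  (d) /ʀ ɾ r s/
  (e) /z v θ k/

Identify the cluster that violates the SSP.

(a) /ŋ ʔ/: profile 3-1 — obeys.
(b) /j ʃ ɣ/: profile 5-2-2 — obeys.
(c) /n q ɾ/: profile 3-1-4 — violates.
(d) /ʀ ɾ r s/: profile 4-4-4-2 — obeys.
(e) /z v θ k/: profile 2-2-2-1 — obeys.

c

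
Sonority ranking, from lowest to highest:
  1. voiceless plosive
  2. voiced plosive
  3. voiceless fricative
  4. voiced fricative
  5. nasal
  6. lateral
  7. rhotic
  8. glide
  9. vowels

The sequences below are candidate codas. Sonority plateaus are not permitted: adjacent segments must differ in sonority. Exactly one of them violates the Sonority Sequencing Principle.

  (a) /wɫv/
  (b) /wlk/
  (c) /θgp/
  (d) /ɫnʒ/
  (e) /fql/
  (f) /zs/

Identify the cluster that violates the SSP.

(a) 8-6-4 → obeys
(b) 8-6-1 → obeys
(c) 3-2-1 → obeys
(d) 6-5-4 → obeys
(e) 3-1-6 → violates
(f) 4-3 → obeys

e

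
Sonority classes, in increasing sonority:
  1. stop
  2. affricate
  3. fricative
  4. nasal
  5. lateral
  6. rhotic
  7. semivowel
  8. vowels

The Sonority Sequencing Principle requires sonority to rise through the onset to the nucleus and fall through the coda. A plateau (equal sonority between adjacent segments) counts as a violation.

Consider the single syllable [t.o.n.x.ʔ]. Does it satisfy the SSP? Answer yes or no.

yes

Onset: /t/ is a stop (sonority 1); then the nucleus /o/ (sonority 8).
Onset profile 1-8 — rises to the nucleus.
Coda: /n/ is a nasal (sonority 4), /x/ is a fricative (sonority 3), /ʔ/ is a stop (sonority 1).
Coda profile 8-4-3-1 — falls from the nucleus.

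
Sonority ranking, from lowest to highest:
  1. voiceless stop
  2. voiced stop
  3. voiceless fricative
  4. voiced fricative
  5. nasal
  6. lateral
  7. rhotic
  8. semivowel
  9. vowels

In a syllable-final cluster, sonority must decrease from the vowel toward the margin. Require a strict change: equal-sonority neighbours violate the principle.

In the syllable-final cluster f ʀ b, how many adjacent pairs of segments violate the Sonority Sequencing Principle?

1

/f/ is a voiceless fricative (sonority 3).
/ʀ/ is a rhotic (sonority 7).
/b/ is a voiced stop (sonority 2).
/f/→/ʀ/: 3→7 (does not fall) — violation.
/ʀ/→/b/: 7→2 (falls) — ok.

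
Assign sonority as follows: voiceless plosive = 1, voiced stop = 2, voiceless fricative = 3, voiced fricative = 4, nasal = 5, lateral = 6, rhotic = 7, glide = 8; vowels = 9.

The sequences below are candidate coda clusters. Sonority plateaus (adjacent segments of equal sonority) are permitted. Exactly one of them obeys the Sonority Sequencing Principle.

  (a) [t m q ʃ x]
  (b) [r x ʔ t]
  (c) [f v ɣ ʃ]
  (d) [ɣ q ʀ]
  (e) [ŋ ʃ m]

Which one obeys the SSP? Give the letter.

b

(a) sonority 1-5-1-3-3: ill-formed.
(b) sonority 7-3-1-1: well-formed.
(c) sonority 3-4-4-3: ill-formed.
(d) sonority 4-1-7: ill-formed.
(e) sonority 5-3-5: ill-formed.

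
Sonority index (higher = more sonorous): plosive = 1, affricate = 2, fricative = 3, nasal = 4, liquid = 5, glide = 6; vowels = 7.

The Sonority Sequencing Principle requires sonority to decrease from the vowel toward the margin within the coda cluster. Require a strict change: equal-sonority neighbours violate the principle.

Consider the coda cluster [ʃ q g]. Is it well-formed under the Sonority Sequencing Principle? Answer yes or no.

/ʃ/ is a fricative (sonority 3).
/q/ is a plosive (sonority 1).
/g/ is a plosive (sonority 1).
The profile is 3-1-1. Between /q/ (1) and /g/ (1) sonority does not fall, so the cluster violates the SSP.

no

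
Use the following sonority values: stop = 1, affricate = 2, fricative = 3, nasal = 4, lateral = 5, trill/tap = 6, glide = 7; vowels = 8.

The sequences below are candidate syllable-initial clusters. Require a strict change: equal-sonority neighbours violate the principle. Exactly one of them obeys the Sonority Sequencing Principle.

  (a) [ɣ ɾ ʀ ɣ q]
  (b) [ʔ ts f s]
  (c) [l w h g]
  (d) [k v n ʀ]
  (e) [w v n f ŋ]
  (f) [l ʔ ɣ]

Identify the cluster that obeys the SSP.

(a) 3-6-6-3-1 → violates
(b) 1-2-3-3 → violates
(c) 5-7-3-1 → violates
(d) 1-3-4-6 → obeys
(e) 7-3-4-3-4 → violates
(f) 5-1-3 → violates

d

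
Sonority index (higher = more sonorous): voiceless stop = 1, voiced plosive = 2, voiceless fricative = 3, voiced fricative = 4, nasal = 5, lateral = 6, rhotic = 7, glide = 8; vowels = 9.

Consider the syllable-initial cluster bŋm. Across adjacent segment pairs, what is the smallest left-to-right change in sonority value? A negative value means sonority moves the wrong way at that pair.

/b/ — voiced plosive, sonority 2.
/ŋ/ — nasal, sonority 5.
/m/ — nasal, sonority 5.
/b/→/ŋ/: change +3.
/ŋ/→/m/: change +0.
Minimum = 0.

0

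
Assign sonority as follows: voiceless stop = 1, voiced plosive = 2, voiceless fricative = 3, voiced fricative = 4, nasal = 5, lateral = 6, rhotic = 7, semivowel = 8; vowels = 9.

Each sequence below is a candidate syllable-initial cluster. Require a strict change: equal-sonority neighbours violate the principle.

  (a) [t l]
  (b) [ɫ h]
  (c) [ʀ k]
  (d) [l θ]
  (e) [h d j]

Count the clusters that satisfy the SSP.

(a) sonority 1-6: well-formed.
(b) sonority 6-3: ill-formed.
(c) sonority 7-1: ill-formed.
(d) sonority 6-3: ill-formed.
(e) sonority 3-2-8: ill-formed.

1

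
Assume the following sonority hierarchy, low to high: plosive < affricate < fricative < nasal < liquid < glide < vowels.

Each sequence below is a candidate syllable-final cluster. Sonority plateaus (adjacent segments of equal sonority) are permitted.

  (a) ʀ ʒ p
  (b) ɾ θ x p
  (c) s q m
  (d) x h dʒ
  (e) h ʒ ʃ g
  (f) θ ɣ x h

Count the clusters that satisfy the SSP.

(a) ʀ ʒ p: profile 5-3-1 — obeys.
(b) ɾ θ x p: profile 5-3-3-1 — obeys.
(c) s q m: profile 3-1-4 — violates.
(d) x h dʒ: profile 3-3-2 — obeys.
(e) h ʒ ʃ g: profile 3-3-3-1 — obeys.
(f) θ ɣ x h: profile 3-3-3-3 — obeys.

5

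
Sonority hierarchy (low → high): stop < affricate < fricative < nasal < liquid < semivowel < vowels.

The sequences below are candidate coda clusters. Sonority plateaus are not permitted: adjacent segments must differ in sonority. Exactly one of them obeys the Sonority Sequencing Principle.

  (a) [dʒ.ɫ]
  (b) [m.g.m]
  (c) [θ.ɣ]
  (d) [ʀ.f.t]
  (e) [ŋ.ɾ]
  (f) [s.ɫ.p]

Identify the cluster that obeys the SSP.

d

(a) [dʒ.ɫ]: profile 2-5 — violates.
(b) [m.g.m]: profile 4-1-4 — violates.
(c) [θ.ɣ]: profile 3-3 — violates.
(d) [ʀ.f.t]: profile 5-3-1 — obeys.
(e) [ŋ.ɾ]: profile 4-5 — violates.
(f) [s.ɫ.p]: profile 3-5-1 — violates.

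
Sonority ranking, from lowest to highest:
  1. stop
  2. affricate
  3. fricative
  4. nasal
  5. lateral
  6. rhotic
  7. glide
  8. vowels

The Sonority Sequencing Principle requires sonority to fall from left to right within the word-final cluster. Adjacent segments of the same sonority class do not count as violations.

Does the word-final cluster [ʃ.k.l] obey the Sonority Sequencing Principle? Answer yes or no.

/ʃ/: fricative = 3.
/k/: stop = 1.
/l/: lateral = 5.
The profile is 3-1-5. Between /k/ (1) and /l/ (5) sonority does not fall, so the cluster violates the SSP.

no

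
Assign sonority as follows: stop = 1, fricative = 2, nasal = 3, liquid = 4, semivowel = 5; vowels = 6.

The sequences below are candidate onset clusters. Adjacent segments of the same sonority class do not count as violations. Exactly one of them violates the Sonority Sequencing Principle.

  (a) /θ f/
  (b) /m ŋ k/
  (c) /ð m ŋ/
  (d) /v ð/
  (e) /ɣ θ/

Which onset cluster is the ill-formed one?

(a) 2-2 → obeys
(b) 3-3-1 → violates
(c) 2-3-3 → obeys
(d) 2-2 → obeys
(e) 2-2 → obeys

b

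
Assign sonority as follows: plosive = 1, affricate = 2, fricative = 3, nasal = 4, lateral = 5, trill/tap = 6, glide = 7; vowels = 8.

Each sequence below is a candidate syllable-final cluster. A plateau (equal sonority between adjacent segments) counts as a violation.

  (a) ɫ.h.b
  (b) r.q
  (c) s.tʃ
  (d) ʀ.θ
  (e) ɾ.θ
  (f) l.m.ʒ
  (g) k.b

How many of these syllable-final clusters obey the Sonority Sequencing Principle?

6

(a) sonority 5-3-1: well-formed.
(b) sonority 6-1: well-formed.
(c) sonority 3-2: well-formed.
(d) sonority 6-3: well-formed.
(e) sonority 6-3: well-formed.
(f) sonority 5-4-3: well-formed.
(g) sonority 1-1: ill-formed.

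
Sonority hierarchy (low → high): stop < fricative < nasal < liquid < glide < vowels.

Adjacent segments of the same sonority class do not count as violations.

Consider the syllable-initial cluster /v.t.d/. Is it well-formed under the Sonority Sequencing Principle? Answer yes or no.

/v/ — fricative, sonority 2.
/t/ — stop, sonority 1.
/d/ — stop, sonority 1.
The profile is 2-1-1. Between /v/ (2) and /t/ (1) sonority does not rise, so the cluster violates the SSP.

no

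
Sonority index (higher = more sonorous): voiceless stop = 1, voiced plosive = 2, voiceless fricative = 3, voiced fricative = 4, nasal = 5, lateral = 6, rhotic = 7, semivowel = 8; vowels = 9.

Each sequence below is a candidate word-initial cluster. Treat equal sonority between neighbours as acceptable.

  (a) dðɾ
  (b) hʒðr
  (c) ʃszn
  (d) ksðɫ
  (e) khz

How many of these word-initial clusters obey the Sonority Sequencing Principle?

5

(a) sonority 2-4-7: well-formed.
(b) sonority 3-4-4-7: well-formed.
(c) sonority 3-3-4-5: well-formed.
(d) sonority 1-3-4-6: well-formed.
(e) sonority 1-3-4: well-formed.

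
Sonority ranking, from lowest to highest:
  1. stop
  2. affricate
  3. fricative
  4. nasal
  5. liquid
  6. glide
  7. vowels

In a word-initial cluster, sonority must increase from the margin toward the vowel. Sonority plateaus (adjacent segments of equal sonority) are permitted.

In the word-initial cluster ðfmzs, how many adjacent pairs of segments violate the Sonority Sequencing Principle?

1

/ð/: fricative = 3.
/f/: fricative = 3.
/m/: nasal = 4.
/z/: fricative = 3.
/s/: fricative = 3.
/ð/→/f/: 3→3 (plateau, allowed) — ok.
/f/→/m/: 3→4 (rises) — ok.
/m/→/z/: 4→3 (does not rise) — violation.
/z/→/s/: 3→3 (plateau, allowed) — ok.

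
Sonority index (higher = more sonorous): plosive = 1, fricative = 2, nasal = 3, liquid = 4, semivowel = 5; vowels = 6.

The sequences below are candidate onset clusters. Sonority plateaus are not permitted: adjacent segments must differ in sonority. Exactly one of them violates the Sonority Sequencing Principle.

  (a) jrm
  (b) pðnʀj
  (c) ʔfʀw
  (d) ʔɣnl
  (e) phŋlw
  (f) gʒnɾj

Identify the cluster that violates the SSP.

a

(a) jrm: profile 5-4-3 — violates.
(b) pðnʀj: profile 1-2-3-4-5 — obeys.
(c) ʔfʀw: profile 1-2-4-5 — obeys.
(d) ʔɣnl: profile 1-2-3-4 — obeys.
(e) phŋlw: profile 1-2-3-4-5 — obeys.
(f) gʒnɾj: profile 1-2-3-4-5 — obeys.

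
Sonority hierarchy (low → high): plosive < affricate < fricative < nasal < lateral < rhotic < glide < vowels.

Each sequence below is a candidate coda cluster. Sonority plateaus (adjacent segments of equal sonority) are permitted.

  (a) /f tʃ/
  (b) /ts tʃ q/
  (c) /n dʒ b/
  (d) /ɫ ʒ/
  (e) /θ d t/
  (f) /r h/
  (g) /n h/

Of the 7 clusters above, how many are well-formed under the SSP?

(a) sonority 3-2: well-formed.
(b) sonority 2-2-1: well-formed.
(c) sonority 4-2-1: well-formed.
(d) sonority 5-3: well-formed.
(e) sonority 3-1-1: well-formed.
(f) sonority 6-3: well-formed.
(g) sonority 4-3: well-formed.

7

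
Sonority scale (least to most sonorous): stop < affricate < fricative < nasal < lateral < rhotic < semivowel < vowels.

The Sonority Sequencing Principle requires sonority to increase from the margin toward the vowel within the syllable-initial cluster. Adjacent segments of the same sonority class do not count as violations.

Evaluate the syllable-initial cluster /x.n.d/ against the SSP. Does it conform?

/x/ is a fricative (sonority 3).
/n/ is a nasal (sonority 4).
/d/ is a stop (sonority 1).
The profile is 3-4-1. Between /n/ (4) and /d/ (1) sonority does not rise, so the cluster violates the SSP.

no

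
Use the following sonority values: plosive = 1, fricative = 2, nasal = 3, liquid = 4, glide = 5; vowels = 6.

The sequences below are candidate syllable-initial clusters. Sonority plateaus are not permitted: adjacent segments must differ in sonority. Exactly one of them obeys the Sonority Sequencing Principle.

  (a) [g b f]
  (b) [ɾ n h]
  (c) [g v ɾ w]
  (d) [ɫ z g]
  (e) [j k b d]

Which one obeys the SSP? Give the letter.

c

(a) sonority 1-1-2: ill-formed.
(b) sonority 4-3-2: ill-formed.
(c) sonority 1-2-4-5: well-formed.
(d) sonority 4-2-1: ill-formed.
(e) sonority 5-1-1-1: ill-formed.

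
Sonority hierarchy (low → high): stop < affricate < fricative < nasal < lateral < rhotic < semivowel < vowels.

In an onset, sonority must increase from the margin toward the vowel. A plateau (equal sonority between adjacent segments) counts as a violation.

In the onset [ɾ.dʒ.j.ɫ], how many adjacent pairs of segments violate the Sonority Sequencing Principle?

2

/ɾ/ is a rhotic (sonority 6).
/dʒ/ is an affricate (sonority 2).
/j/ is a semivowel (sonority 7).
/ɫ/ is a lateral (sonority 5).
/ɾ/→/dʒ/: 6→2 (does not rise) — violation.
/dʒ/→/j/: 2→7 (rises) — ok.
/j/→/ɫ/: 7→5 (does not rise) — violation.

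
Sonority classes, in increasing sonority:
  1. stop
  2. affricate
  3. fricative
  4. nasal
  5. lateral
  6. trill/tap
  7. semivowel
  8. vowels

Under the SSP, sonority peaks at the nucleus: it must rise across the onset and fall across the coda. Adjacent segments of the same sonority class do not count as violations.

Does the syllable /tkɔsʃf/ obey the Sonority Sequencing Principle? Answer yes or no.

yes

Onset: /t/ is a stop (sonority 1), /k/ is a stop (sonority 1); then the nucleus /ɔ/ (sonority 8).
Onset profile 1-1-8 — rises to the nucleus.
Coda: /s/ is a fricative (sonority 3), /ʃ/ is a fricative (sonority 3), /f/ is a fricative (sonority 3).
Coda profile 8-3-3-3 — falls from the nucleus.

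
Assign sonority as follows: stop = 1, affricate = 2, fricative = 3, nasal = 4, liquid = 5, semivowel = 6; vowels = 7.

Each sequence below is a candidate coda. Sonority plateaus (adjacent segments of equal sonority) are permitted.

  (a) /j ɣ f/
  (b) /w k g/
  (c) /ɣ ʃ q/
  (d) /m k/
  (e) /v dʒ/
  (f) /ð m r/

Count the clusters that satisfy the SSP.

(a) /j ɣ f/: profile 6-3-3 — obeys.
(b) /w k g/: profile 6-1-1 — obeys.
(c) /ɣ ʃ q/: profile 3-3-1 — obeys.
(d) /m k/: profile 4-1 — obeys.
(e) /v dʒ/: profile 3-2 — obeys.
(f) /ð m r/: profile 3-4-5 — violates.

5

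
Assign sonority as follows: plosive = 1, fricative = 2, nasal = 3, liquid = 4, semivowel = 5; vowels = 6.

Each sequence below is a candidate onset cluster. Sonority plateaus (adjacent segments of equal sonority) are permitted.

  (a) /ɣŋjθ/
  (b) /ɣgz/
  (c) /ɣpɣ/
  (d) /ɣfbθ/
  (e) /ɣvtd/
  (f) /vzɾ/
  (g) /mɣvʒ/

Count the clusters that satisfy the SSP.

(a) sonority 2-3-5-2: ill-formed.
(b) sonority 2-1-2: ill-formed.
(c) sonority 2-1-2: ill-formed.
(d) sonority 2-2-1-2: ill-formed.
(e) sonority 2-2-1-1: ill-formed.
(f) sonority 2-2-4: well-formed.
(g) sonority 3-2-2-2: ill-formed.

1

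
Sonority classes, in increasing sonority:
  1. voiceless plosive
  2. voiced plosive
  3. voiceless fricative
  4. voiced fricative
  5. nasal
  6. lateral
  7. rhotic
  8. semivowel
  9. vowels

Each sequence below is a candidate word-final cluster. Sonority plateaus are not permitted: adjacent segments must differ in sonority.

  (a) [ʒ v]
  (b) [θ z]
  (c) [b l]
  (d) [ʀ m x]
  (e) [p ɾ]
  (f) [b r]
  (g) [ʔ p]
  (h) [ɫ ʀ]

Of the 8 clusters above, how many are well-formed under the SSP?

1

(a) [ʒ v]: profile 4-4 — violates.
(b) [θ z]: profile 3-4 — violates.
(c) [b l]: profile 2-6 — violates.
(d) [ʀ m x]: profile 7-5-3 — obeys.
(e) [p ɾ]: profile 1-7 — violates.
(f) [b r]: profile 2-7 — violates.
(g) [ʔ p]: profile 1-1 — violates.
(h) [ɫ ʀ]: profile 6-7 — violates.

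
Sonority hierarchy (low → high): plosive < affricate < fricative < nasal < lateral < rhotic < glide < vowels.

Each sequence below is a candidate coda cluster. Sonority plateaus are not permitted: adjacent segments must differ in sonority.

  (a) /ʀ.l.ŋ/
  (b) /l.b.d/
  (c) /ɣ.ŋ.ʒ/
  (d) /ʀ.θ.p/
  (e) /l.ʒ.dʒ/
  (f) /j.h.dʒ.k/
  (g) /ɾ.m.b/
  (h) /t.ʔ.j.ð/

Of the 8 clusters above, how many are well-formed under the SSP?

(a) sonority 6-5-4: well-formed.
(b) sonority 5-1-1: ill-formed.
(c) sonority 3-4-3: ill-formed.
(d) sonority 6-3-1: well-formed.
(e) sonority 5-3-2: well-formed.
(f) sonority 7-3-2-1: well-formed.
(g) sonority 6-4-1: well-formed.
(h) sonority 1-1-7-3: ill-formed.

5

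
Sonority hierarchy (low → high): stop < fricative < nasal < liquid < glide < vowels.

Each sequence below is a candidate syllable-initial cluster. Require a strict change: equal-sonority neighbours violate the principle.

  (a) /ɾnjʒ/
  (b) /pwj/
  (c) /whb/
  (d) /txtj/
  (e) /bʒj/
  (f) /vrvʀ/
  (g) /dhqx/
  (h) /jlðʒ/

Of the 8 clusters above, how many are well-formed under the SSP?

1

(a) /ɾnjʒ/: profile 4-3-5-2 — violates.
(b) /pwj/: profile 1-5-5 — violates.
(c) /whb/: profile 5-2-1 — violates.
(d) /txtj/: profile 1-2-1-5 — violates.
(e) /bʒj/: profile 1-2-5 — obeys.
(f) /vrvʀ/: profile 2-4-2-4 — violates.
(g) /dhqx/: profile 1-2-1-2 — violates.
(h) /jlðʒ/: profile 5-4-2-2 — violates.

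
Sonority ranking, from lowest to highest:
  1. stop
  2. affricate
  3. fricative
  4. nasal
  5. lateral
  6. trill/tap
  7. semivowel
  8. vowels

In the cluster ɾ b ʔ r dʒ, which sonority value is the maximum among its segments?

/ɾ/ is a trill/tap (sonority 6).
/b/ is a stop (sonority 1).
/ʔ/ is a stop (sonority 1).
/r/ is a trill/tap (sonority 6).
/dʒ/ is an affricate (sonority 2).
The maximum is 6.

6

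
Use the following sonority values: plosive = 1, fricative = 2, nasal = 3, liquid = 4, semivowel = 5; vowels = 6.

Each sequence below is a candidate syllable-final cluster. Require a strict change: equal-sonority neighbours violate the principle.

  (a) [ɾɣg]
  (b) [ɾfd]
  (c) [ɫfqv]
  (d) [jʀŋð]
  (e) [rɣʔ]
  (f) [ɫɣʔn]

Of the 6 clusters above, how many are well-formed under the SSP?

(a) [ɾɣg]: profile 4-2-1 — obeys.
(b) [ɾfd]: profile 4-2-1 — obeys.
(c) [ɫfqv]: profile 4-2-1-2 — violates.
(d) [jʀŋð]: profile 5-4-3-2 — obeys.
(e) [rɣʔ]: profile 4-2-1 — obeys.
(f) [ɫɣʔn]: profile 4-2-1-3 — violates.

4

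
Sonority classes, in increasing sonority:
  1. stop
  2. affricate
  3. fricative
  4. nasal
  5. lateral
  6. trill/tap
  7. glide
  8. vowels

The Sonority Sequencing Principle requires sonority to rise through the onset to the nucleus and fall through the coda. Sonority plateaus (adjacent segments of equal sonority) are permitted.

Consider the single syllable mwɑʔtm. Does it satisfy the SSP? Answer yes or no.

no

Onset: /m/ is a nasal (sonority 4), /w/ is a glide (sonority 7); then the nucleus /ɑ/ (sonority 8).
Onset profile 4-7-8 — rises to the nucleus.
Coda: /ʔ/ is a stop (sonority 1), /t/ is a stop (sonority 1), /m/ is a nasal (sonority 4).
Coda profile 8-1-1-4 — does not fall throughout.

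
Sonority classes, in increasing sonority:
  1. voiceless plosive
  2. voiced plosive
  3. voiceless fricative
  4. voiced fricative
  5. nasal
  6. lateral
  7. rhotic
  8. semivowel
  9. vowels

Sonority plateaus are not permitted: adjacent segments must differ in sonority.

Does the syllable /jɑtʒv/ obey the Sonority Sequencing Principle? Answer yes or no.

Onset: /j/ is a semivowel (sonority 8); then the nucleus /ɑ/ (sonority 9).
Onset profile 8-9 — rises to the nucleus.
Coda: /t/ is a voiceless plosive (sonority 1), /ʒ/ is a voiced fricative (sonority 4), /v/ is a voiced fricative (sonority 4).
Coda profile 9-1-4-4 — does not strictly fall throughout.

no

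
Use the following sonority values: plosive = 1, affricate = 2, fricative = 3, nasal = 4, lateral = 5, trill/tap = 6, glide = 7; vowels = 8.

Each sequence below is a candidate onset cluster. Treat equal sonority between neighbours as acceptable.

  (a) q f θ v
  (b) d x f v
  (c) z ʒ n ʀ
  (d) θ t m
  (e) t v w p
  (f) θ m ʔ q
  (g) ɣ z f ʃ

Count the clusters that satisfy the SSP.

4

(a) 1-3-3-3 → obeys
(b) 1-3-3-3 → obeys
(c) 3-3-4-6 → obeys
(d) 3-1-4 → violates
(e) 1-3-7-1 → violates
(f) 3-4-1-1 → violates
(g) 3-3-3-3 → obeys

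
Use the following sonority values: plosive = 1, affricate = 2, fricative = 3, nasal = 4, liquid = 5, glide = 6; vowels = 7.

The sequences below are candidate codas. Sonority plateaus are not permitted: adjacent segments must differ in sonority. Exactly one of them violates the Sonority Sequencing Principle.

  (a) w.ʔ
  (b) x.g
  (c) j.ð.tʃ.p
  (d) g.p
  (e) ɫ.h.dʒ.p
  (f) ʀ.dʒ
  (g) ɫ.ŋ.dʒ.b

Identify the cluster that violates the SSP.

(a) w.ʔ: profile 6-1 — obeys.
(b) x.g: profile 3-1 — obeys.
(c) j.ð.tʃ.p: profile 6-3-2-1 — obeys.
(d) g.p: profile 1-1 — violates.
(e) ɫ.h.dʒ.p: profile 5-3-2-1 — obeys.
(f) ʀ.dʒ: profile 5-2 — obeys.
(g) ɫ.ŋ.dʒ.b: profile 5-4-2-1 — obeys.

d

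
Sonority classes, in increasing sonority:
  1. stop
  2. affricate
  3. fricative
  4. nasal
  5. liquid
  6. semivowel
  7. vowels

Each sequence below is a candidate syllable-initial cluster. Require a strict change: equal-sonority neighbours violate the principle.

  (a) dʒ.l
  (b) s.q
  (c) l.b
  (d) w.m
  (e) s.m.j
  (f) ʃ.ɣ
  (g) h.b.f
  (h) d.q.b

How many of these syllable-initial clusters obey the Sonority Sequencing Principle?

2

(a) 2-5 → obeys
(b) 3-1 → violates
(c) 5-1 → violates
(d) 6-4 → violates
(e) 3-4-6 → obeys
(f) 3-3 → violates
(g) 3-1-3 → violates
(h) 1-1-1 → violates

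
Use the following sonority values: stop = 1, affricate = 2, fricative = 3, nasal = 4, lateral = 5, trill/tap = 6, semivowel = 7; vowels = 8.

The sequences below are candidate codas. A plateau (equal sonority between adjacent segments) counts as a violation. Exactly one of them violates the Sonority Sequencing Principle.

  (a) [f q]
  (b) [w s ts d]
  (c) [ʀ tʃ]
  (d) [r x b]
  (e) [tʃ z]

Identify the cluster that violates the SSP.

(a) 3-1 → obeys
(b) 7-3-2-1 → obeys
(c) 6-2 → obeys
(d) 6-3-1 → obeys
(e) 2-3 → violates

e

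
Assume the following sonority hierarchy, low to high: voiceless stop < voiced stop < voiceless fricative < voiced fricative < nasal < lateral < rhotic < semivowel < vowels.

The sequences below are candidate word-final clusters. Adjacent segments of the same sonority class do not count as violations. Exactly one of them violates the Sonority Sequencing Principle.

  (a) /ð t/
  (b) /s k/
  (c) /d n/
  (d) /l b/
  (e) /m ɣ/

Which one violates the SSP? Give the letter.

c

(a) sonority 4-1: well-formed.
(b) sonority 3-1: well-formed.
(c) sonority 2-5: ill-formed.
(d) sonority 6-2: well-formed.
(e) sonority 5-4: well-formed.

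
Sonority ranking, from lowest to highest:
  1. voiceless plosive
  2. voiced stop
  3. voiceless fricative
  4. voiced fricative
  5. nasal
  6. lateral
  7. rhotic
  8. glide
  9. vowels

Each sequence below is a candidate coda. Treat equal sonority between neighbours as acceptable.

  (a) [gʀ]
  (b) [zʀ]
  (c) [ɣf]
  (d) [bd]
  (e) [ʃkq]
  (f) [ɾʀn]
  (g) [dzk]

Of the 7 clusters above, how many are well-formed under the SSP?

4

(a) [gʀ]: profile 2-7 — violates.
(b) [zʀ]: profile 4-7 — violates.
(c) [ɣf]: profile 4-3 — obeys.
(d) [bd]: profile 2-2 — obeys.
(e) [ʃkq]: profile 3-1-1 — obeys.
(f) [ɾʀn]: profile 7-7-5 — obeys.
(g) [dzk]: profile 2-4-1 — violates.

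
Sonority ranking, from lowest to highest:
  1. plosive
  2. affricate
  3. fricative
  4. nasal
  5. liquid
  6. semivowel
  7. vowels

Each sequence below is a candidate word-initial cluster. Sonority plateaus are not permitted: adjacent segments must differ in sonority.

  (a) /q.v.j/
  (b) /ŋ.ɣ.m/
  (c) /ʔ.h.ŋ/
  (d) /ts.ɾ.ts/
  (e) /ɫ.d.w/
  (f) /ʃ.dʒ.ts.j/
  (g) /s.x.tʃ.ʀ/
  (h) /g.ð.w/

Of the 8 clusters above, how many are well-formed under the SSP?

3

(a) 1-3-6 → obeys
(b) 4-3-4 → violates
(c) 1-3-4 → obeys
(d) 2-5-2 → violates
(e) 5-1-6 → violates
(f) 3-2-2-6 → violates
(g) 3-3-2-5 → violates
(h) 1-3-6 → obeys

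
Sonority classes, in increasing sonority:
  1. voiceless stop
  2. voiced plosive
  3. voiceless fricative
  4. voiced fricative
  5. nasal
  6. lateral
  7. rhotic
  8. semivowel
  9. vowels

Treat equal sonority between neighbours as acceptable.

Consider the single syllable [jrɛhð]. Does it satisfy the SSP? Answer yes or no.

Onset: /j/ is a semivowel (sonority 8), /r/ is a rhotic (sonority 7); then the nucleus /ɛ/ (sonority 9).
Onset profile 8-7-9 — does not rise throughout.
Coda: /h/ is a voiceless fricative (sonority 3), /ð/ is a voiced fricative (sonority 4).
Coda profile 9-3-4 — does not fall throughout.

no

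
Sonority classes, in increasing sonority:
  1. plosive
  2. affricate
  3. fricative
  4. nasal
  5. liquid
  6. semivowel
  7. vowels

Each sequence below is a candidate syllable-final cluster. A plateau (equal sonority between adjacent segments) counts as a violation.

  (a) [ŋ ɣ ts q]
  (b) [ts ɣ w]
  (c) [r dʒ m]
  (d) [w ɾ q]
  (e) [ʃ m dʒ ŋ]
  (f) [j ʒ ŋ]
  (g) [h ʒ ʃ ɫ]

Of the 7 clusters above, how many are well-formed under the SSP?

(a) 4-3-2-1 → obeys
(b) 2-3-6 → violates
(c) 5-2-4 → violates
(d) 6-5-1 → obeys
(e) 3-4-2-4 → violates
(f) 6-3-4 → violates
(g) 3-3-3-5 → violates

2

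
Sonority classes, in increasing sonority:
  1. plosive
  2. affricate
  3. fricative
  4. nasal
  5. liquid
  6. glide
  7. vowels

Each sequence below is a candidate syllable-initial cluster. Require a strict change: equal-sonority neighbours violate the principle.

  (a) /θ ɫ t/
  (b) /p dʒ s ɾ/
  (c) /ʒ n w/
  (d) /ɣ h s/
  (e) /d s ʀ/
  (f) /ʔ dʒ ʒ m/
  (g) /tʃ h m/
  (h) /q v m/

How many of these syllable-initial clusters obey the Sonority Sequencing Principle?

6

(a) sonority 3-5-1: ill-formed.
(b) sonority 1-2-3-5: well-formed.
(c) sonority 3-4-6: well-formed.
(d) sonority 3-3-3: ill-formed.
(e) sonority 1-3-5: well-formed.
(f) sonority 1-2-3-4: well-formed.
(g) sonority 2-3-4: well-formed.
(h) sonority 1-3-4: well-formed.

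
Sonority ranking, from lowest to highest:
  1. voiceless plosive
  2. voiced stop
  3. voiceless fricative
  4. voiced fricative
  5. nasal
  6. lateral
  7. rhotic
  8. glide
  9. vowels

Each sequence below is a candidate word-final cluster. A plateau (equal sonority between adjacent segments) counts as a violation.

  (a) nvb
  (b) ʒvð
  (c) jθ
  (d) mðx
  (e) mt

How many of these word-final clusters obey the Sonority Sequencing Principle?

4

(a) sonority 5-4-2: well-formed.
(b) sonority 4-4-4: ill-formed.
(c) sonority 8-3: well-formed.
(d) sonority 5-4-3: well-formed.
(e) sonority 5-1: well-formed.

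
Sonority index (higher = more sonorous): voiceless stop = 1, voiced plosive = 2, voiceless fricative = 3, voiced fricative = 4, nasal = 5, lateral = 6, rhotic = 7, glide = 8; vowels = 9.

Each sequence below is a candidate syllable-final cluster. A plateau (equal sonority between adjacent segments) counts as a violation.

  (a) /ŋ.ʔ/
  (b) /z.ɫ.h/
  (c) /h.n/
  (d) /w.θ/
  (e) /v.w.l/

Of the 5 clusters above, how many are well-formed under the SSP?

2

(a) 5-1 → obeys
(b) 4-6-3 → violates
(c) 3-5 → violates
(d) 8-3 → obeys
(e) 4-8-6 → violates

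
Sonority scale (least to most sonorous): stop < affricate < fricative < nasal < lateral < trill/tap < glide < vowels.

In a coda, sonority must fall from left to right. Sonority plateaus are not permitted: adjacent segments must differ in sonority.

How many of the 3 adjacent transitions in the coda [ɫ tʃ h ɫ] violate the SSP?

/ɫ/ is a lateral (sonority 5).
/tʃ/ is an affricate (sonority 2).
/h/ is a fricative (sonority 3).
/ɫ/ is a lateral (sonority 5).
/ɫ/→/tʃ/: 5→2 (falls) — ok.
/tʃ/→/h/: 2→3 (does not fall) — violation.
/h/→/ɫ/: 3→5 (does not fall) — violation.

2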